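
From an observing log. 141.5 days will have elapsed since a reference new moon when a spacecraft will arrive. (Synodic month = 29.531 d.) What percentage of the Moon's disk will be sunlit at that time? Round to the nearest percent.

141.5/29.531 = 4.792 lunations, so 4 complete cycles and 23.38 d into the next.
Elongation θ = 360° × 23.38/29.531 ≈ 285.0°.
Illuminated fraction = (1 − cos 285.0°)/2 = (1 − 0.258)/2 ≈ 0.371, so 37%.

37%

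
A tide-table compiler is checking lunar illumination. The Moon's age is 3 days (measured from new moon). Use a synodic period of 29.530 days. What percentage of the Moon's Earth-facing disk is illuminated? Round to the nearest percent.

10%

Phase angle: θ = 360°·(3 d)/(29.530 d) = 36.6°.
cos 36.6° = 0.803, so f = (1 − 0.803)/2 = 0.098, so 10%.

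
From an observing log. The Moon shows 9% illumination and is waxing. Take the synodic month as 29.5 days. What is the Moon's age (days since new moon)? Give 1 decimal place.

2.9 days

Invert f = (1 − cos θ)/2 to get cos θ = 1 − 2(0.09) = 0.820, hence θ₀ = arccos 0.820 = 34.9°.
The Moon is waxing (0°–180°), so θ = 34.9° directly.
At 360°/29.5 d per day, 34.9° corresponds to 2.86 days.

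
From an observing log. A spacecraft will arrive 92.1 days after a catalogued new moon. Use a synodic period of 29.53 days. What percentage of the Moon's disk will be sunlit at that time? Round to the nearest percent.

13%

Reduce mod P: 92.1 − 3×29.53 = 3.51 d into the current lunation.
Elongation θ = 360° × 3.51/29.53 ≈ 42.8°.
cos 42.8° = 0.734, so f = (1 − 0.734)/2 = 0.133, so 13%.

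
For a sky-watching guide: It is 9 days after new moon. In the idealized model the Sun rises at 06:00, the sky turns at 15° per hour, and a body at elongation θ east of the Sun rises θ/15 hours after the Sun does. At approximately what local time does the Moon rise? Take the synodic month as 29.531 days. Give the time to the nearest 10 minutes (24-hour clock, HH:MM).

The Moon has covered 9/29.531 of its cycle, so θ ≈ 360° × 9/29.531 = 109.7°.
Delay after the Sun = 109.7° / (15°/h) ≈ 7.31 h.
06:00 + 7.314 h ≈ 13:19 → 13:20 to the nearest ten minutes.

13:20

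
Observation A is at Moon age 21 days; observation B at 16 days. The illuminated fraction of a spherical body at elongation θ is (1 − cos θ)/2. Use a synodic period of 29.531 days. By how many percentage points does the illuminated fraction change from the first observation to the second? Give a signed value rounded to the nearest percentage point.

+36 pp

First observation: θ = 360°·21/29.531 = 256.0°, so f = 0.621.
Second observation: θ = 195.0°, f = 0.983.
Δf = 0.983 − 0.621 = +0.362, i.e. +36 pp.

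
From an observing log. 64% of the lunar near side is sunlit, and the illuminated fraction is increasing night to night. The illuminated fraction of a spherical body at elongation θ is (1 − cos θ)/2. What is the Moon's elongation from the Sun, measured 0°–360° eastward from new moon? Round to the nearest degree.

106°

Invert f = (1 − cos θ)/2 to get cos θ = 1 − 2(0.64) = -0.280, hence θ₀ = arccos -0.280 = 106.3°.
Before full moon the principal value applies: θ = 106.3°.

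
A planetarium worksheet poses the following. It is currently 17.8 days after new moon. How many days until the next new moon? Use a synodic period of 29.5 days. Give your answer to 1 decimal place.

The next new moon completes the synodic month: 29.5 − 17.8 = 11.700 days.

11.7 days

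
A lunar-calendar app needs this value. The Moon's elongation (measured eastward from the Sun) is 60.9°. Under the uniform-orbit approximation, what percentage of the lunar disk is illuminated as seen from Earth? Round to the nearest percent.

26%

f = (1 − cos 60.9°)/2 = (1 − 0.486)/2 ≈ 0.257, i.e. 26%.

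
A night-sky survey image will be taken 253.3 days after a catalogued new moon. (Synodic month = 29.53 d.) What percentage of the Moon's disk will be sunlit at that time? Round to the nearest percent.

94%

253.3/29.53 = 8.578 lunations, so 8 complete cycles and 17.06 d into the next.
Elongation θ = 360° × 17.06/29.53 ≈ 208.0°.
cos 208.0° = (-0.883), so f = (1 − (-0.883))/2 = 0.942, so 94%.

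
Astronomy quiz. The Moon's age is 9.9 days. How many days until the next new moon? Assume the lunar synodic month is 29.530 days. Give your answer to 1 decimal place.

One full lunation from the last new moon is 29.530 d; remaining = 29.530 − 9.9 = 19.630 d.

19.6 days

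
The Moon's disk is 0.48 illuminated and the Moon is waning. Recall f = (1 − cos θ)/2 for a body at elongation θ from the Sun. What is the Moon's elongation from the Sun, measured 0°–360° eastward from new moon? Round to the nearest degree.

Invert f = (1 − cos θ)/2 to get cos θ = 1 − 2(0.48) = 0.040, hence θ₀ = arccos 0.040 = 87.7°.
A waning Moon lies in 180°–360°, so θ = 360° − 87.7° = 272.3°.

272°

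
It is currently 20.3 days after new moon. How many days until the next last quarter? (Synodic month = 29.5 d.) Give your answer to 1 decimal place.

1.8 days

Last quarter occurs at elongation 270°, i.e. at age 29.5 × 270/360 = 22.125 d.
So 1.825 days remain (22.125 − 20.3).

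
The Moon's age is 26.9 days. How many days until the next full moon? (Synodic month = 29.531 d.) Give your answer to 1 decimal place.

17.4 days

Full moon occurs at elongation 180°, i.e. at age 29.531 × 180/360 = 14.765 d.
This lunation's full moon (14.765 d) has passed, so add one period: 44.296 − 26.9 = 17.396 days.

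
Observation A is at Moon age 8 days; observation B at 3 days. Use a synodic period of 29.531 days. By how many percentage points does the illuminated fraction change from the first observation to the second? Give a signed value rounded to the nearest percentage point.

θ₁ = 360° × 8/29.531 = 97.5°, f₁ = (1 − cos θ₁)/2 = 0.565.
θ₂ = 360° × 3/29.531 = 36.6°, f₂ = (1 − cos θ₂)/2 = 0.098.
Change = f₂ − f₁ = -0.467 → -47 percentage points.

-47 pp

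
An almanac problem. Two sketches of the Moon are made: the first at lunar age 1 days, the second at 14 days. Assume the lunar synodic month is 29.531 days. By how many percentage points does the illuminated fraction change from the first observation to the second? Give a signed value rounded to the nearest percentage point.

+98 pp

First observation: θ = 360°·1/29.531 = 12.2°, so f = 0.011.
Second observation: θ = 170.7°, f = 0.993.
Δf = 0.993 − 0.011 = +0.982, i.e. +98 pp.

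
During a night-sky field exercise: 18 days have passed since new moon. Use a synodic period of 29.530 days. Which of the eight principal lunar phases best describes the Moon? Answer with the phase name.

At 18/29.530 of the cycle, θ ≈ 219° — the waning gibbous range.

waning gibbous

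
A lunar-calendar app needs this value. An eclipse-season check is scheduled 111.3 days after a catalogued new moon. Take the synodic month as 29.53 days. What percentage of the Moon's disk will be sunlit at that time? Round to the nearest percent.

111.3 d spans 3 complete synodic months (3 × 29.53 = 88.59 d) plus 22.71 d.
Elongation θ = 360° × 22.71/29.53 ≈ 276.9°.
With cos θ = 0.119, the lit fraction is (1 − 0.119)/2 ≈ 0.440, so 44%.

44%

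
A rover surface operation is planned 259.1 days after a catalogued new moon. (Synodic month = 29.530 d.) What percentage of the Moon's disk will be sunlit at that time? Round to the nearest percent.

259.1 d spans 8 complete synodic months (8 × 29.530 = 236.24 d) plus 22.86 d.
The Moon has covered 22.86/29.530 of its cycle, so θ ≈ 360° × 22.86/29.530 = 278.7°.
cos 278.7° = 0.151, so f = (1 − 0.151)/2 = 0.424, so 42%.

42%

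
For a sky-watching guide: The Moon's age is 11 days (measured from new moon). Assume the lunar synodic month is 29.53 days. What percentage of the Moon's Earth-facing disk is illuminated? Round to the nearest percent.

Elongation θ = 360° × 11/29.53 ≈ 134.1°.
With cos θ = (-0.696), the lit fraction is (1 − (-0.696))/2 ≈ 0.848, so 85%.

85%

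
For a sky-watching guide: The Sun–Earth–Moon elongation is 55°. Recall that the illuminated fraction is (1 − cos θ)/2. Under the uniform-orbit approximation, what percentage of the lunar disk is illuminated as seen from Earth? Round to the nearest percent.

f = (1 − cos 55°)/2 = (1 − 0.574)/2 ≈ 0.213, i.e. 21%.

21%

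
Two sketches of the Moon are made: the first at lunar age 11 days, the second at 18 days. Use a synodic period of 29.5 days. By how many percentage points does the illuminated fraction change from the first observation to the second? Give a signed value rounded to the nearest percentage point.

+4 percentage points

θ₁ = 360° × 11/29.5 = 134.2°, f₁ = (1 − cos θ₁)/2 = 0.849.
θ₂ = 360° × 18/29.5 = 219.7°, f₂ = (1 − cos θ₂)/2 = 0.885.
Change = f₂ − f₁ = +0.036 → +4 percentage points.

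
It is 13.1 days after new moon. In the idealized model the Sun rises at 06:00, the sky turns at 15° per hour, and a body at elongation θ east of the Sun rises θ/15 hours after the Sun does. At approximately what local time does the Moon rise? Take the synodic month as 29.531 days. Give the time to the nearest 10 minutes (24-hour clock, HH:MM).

16:40

The Moon has covered 13.1/29.531 of its cycle, so θ ≈ 360° × 13.1/29.531 = 159.7°.
The Moon trails the Sun by θ/15 = 159.7/15 ≈ 10.65 hours.
06:00 + 10.646 h ≈ 16:39 → 16:40 to the nearest ten minutes.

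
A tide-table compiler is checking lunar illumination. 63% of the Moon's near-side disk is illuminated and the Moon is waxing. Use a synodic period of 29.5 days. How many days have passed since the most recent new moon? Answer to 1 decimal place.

8.6 days

Invert f = (1 − cos θ)/2 to get cos θ = 1 − 2(0.63) = -0.260, hence θ₀ = arccos -0.260 = 105.1°.
Waxing ⇒ before full, so θ = 105.1°.
At 360°/29.5 d per day, 105.1° corresponds to 8.61 days.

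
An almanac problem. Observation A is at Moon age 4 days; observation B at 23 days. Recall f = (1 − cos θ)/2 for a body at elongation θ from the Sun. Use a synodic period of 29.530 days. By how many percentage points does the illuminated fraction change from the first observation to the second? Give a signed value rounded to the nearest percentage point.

First observation: θ = 360°·4/29.530 = 48.8°, so f = 0.170.
Second observation: θ = 280.4°, f = 0.410.
Δf = 0.410 − 0.170 = +0.239, i.e. +24 pp.

+24 pp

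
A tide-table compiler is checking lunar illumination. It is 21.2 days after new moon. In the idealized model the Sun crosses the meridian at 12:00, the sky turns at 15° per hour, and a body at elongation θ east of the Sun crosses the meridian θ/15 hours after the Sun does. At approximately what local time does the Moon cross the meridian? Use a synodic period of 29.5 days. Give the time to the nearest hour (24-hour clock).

The Moon has covered 21.2/29.5 of its cycle, so θ ≈ 360° × 21.2/29.5 = 258.7°.
Delay after the Sun = 258.7° / (15°/h) ≈ 17.25 h.
12:00 + 17.25 h ≈ 05:15 → 05:00 to the nearest hour.

05:00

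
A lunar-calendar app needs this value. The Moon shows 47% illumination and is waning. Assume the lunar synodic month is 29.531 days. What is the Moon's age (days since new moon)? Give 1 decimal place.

22.4 days

From f = (1 − cos θ)/2: cos θ = 1 − 2×0.47 = 0.060; arccos → 86.6°.
A waning Moon lies in 180°–360°, so θ = 360° − 86.6° = 273.4°.
Age = 29.531 × 273.4°/360° ≈ 22.43 days.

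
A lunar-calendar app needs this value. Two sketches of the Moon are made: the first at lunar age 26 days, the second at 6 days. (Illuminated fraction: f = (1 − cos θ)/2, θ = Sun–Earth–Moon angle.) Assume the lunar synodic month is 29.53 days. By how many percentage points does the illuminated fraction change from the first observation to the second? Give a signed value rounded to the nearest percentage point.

+22 percentage points

θ₁ = 360° × 26/29.53 = 317.0°, f₁ = (1 − cos θ₁)/2 = 0.135.
θ₂ = 360° × 6/29.53 = 73.1°, f₂ = (1 − cos θ₂)/2 = 0.355.
Change = f₂ − f₁ = +0.221 → +22 percentage points.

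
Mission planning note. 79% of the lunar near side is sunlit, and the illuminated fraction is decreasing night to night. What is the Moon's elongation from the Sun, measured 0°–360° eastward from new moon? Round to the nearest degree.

235°

Invert f = (1 − cos θ)/2 to get cos θ = 1 − 2(0.79) = -0.580, hence θ₀ = arccos -0.580 = 125.5°.
Waning ⇒ past full, so θ = 360° − 125.5° = 234.5°.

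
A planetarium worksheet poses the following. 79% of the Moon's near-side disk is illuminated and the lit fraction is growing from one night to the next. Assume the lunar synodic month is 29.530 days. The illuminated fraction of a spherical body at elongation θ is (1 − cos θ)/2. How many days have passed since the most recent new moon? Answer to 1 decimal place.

10.3 days

cos θ = 1 − 2f = -0.580, giving a principal value of 125.5°.
Before full moon the principal value applies: θ = 125.5°.
Age = 29.530 × 125.5°/360° ≈ 10.29 days.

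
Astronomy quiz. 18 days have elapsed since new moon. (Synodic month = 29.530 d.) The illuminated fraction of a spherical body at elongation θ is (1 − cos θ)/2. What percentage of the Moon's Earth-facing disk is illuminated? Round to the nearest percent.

89%

Elongation θ = 360° × 18/29.530 ≈ 219.4°.
With cos θ = (-0.772), the lit fraction is (1 − (-0.772))/2 ≈ 0.886, so 89%.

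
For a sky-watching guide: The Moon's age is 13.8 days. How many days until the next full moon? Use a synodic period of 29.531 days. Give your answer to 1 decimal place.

Full moon occurs at elongation 180°, i.e. at age 29.531 × 180/360 = 14.765 d.
So 0.965 days remain (14.765 − 13.8).

1.0 days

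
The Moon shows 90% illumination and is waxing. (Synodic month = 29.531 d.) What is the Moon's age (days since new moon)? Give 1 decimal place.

cos θ = 1 − 2f = -0.800, giving a principal value of 143.1°.
The Moon is waxing (0°–180°), so θ = 143.1° directly.
That fraction of the synodic month is 143.1/360 × 29.531 d ≈ 11.74 d.

11.7 days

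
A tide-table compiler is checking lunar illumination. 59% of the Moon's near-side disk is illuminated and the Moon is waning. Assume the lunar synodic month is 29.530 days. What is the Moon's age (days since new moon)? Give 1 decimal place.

From f = (1 − cos θ)/2: cos θ = 1 − 2×0.59 = -0.180; arccos → 100.4°.
Since the Moon is past full (waning), take the reflex angle: θ = 360° − 100.4° = 259.6°.
That fraction of the synodic month is 259.6/360 × 29.530 d ≈ 21.30 d.

21.3 days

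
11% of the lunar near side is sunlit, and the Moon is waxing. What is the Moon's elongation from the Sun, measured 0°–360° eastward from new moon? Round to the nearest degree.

39°

cos θ = 1 − 2f = 0.780, giving a principal value of 38.7°.
The Moon is waxing (0°–180°), so θ = 38.7° directly.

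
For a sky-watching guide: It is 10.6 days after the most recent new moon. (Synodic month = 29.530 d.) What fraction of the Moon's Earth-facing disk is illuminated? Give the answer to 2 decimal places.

0.82

Elongation θ = 360° × 10.6/29.530 ≈ 129.2°.
cos 129.2° = (-0.632), so f = (1 − (-0.632))/2 = 0.816.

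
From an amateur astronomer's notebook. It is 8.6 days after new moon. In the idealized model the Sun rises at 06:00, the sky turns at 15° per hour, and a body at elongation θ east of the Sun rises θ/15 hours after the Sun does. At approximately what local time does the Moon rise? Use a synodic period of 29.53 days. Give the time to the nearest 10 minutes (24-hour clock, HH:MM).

13:00

Elongation θ = 360° × 8.6/29.53 ≈ 104.8°.
Delay after the Sun = 104.8° / (15°/h) ≈ 6.99 h.
06:00 + 6.990 h ≈ 12:59 → 13:00 to the nearest ten minutes.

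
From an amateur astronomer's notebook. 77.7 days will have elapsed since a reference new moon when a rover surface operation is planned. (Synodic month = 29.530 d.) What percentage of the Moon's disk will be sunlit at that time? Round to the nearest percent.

84%

Reduce mod P: 77.7 − 2×29.530 = 18.64 d into the current lunation.
The Moon has covered 18.64/29.530 of its cycle, so θ ≈ 360° × 18.64/29.530 = 227.2°.
With cos θ = (-0.679), the lit fraction is (1 − (-0.679))/2 ≈ 0.839, so 84%.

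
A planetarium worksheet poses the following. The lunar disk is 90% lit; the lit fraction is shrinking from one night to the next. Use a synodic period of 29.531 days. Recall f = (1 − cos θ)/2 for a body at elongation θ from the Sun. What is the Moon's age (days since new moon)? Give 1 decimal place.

17.8 days

Invert f = (1 − cos θ)/2 to get cos θ = 1 − 2(0.90) = -0.800, hence θ₀ = arccos -0.800 = 143.1°.
Since the Moon is past full (waning), take the reflex angle: θ = 360° − 143.1° = 216.9°.
Age = 29.531 × 216.9°/360° ≈ 17.79 days.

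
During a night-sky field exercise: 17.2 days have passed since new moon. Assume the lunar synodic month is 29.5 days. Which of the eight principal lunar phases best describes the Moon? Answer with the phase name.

At 17.2/29.5 of the cycle, θ ≈ 210° — the waning gibbous range.

waning gibbous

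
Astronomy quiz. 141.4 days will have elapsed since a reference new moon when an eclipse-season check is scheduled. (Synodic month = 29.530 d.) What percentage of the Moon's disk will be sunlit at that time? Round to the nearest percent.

Reduce mod P: 141.4 − 4×29.530 = 23.28 d into the current lunation.
Phase angle: θ = 360°·(23.28 d)/(29.530 d) = 283.8°.
cos 283.8° = 0.239, so f = (1 − 0.239)/2 = 0.381, so 38%.

38%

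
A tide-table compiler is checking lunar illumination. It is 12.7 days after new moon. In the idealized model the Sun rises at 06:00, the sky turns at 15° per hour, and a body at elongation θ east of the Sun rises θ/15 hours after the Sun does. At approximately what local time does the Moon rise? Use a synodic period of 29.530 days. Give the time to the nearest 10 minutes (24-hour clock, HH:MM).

16:20

The Moon has covered 12.7/29.530 of its cycle, so θ ≈ 360° × 12.7/29.530 = 154.8°.
At 15° of sky rotation per hour, 154.8° corresponds to a 10.32 h lag.
06:00 + 10.322 h ≈ 16:19 → 16:20 to the nearest ten minutes.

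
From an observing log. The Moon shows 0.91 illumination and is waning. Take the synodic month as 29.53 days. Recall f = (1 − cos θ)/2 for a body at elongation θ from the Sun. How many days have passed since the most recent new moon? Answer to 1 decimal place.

Invert f = (1 − cos θ)/2 to get cos θ = 1 − 2(0.91) = -0.820, hence θ₀ = arccos -0.820 = 145.1°.
A waning Moon lies in 180°–360°, so θ = 360° − 145.1° = 214.9°.
That fraction of the synodic month is 214.9/360 × 29.53 d ≈ 17.63 d.

17.6 days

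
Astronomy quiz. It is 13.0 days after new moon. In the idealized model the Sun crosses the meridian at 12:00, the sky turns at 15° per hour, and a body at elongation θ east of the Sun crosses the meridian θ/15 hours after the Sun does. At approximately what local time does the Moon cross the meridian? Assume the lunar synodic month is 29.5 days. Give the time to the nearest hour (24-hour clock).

Elongation θ = 360° × 13.0/29.5 ≈ 158.6°.
At 15° of sky rotation per hour, 158.6° corresponds to a 10.58 h lag.
12:00 + 10.58 h ≈ 22:35 → 23:00 to the nearest hour.

23:00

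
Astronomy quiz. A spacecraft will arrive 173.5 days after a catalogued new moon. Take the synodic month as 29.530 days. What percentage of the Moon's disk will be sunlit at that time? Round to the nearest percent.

15%

173.5 d spans 5 complete synodic months (5 × 29.530 = 147.65 d) plus 25.85 d.
Elongation θ = 360° × 25.85/29.530 ≈ 315.1°.
cos 315.1° = 0.709, so f = (1 − 0.709)/2 = 0.146, so 15%.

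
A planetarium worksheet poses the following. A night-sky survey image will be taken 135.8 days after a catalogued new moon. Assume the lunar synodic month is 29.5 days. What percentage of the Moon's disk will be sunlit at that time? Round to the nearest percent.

Reduce mod P: 135.8 − 4×29.5 = 17.80 d into the current lunation.
The Moon has covered 17.80/29.5 of its cycle, so θ ≈ 360° × 17.80/29.5 = 217.2°.
Illuminated fraction = (1 − cos 217.2°)/2 = (1 − (-0.796))/2 ≈ 0.898, so 90%.

90%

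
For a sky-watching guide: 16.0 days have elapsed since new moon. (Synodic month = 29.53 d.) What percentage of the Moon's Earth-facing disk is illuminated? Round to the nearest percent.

Phase angle: θ = 360°·(16.0 d)/(29.53 d) = 195.1°.
Illuminated fraction = (1 − cos 195.1°)/2 = (1 − (-0.966))/2 ≈ 0.983, so 98%.

98%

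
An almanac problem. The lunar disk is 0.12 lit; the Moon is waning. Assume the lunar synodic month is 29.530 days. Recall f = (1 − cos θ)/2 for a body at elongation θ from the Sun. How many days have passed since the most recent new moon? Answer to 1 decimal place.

26.2 days

Invert f = (1 − cos θ)/2 to get cos θ = 1 − 2(0.12) = 0.760, hence θ₀ = arccos 0.760 = 40.5°.
Waning ⇒ past full, so θ = 360° − 40.5° = 319.5°.
That fraction of the synodic month is 319.5/360 × 29.530 d ≈ 26.20 d.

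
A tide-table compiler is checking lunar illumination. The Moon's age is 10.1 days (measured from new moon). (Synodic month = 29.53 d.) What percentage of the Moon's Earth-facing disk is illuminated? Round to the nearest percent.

77%

The Moon has covered 10.1/29.53 of its cycle, so θ ≈ 360° × 10.1/29.53 = 123.1°.
cos 123.1° = (-0.547), so f = (1 − (-0.547))/2 = 0.773, so 77%.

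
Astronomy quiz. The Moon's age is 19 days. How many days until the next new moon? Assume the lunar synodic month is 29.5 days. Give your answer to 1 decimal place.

10.5 days

The next new moon completes the synodic month: 29.5 − 19 = 10.500 days.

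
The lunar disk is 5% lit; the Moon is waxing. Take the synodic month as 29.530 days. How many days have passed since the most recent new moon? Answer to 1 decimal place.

2.1 days

From f = (1 − cos θ)/2: cos θ = 1 − 2×0.05 = 0.900; arccos → 25.8°.
Before full moon the principal value applies: θ = 25.8°.
That fraction of the synodic month is 25.8/360 × 29.530 d ≈ 2.12 d.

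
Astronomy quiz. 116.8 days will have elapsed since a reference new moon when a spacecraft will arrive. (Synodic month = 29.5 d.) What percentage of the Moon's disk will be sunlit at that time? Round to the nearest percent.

Reduce mod P: 116.8 − 3×29.5 = 28.30 d into the current lunation.
Phase angle: θ = 360°·(28.30 d)/(29.5 d) = 345.4°.
With cos θ = 0.968, the lit fraction is (1 − 0.968)/2 ≈ 0.016, so 2%.

2%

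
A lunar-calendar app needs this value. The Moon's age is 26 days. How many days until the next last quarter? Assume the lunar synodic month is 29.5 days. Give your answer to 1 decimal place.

25.6 days

Last quarter occurs at elongation 270°, i.e. at age 29.5 × 270/360 = 22.125 d.
This lunation's last quarter (22.125 d) has passed, so add one period: 51.625 − 26 = 25.625 days.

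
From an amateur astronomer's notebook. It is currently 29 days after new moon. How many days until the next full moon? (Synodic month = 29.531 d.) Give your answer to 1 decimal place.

15.3 days

Full moon is 0.5 of the way through the cycle: age 0.5 × 29.531 = 14.765 d.
This lunation's full moon (14.765 d) has passed, so add one period: 44.296 − 29 = 15.296 days.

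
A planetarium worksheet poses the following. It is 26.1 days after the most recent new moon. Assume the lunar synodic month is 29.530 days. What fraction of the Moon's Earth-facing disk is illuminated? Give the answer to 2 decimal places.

Phase angle: θ = 360°·(26.1 d)/(29.530 d) = 318.2°.
cos 318.2° = 0.745, so f = (1 − 0.745)/2 = 0.127.

0.13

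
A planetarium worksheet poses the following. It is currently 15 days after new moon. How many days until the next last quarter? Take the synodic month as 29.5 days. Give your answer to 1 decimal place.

7.1 days

Last quarter is 0.75 of the way through the cycle: age 0.75 × 29.5 = 22.125 d.
So 7.125 days remain (22.125 − 15).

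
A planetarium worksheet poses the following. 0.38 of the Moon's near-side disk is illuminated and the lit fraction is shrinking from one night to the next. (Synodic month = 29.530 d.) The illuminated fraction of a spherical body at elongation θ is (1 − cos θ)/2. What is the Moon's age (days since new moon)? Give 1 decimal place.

23.3 days

cos θ = 1 − 2f = 0.240, giving a principal value of 76.1°.
Waning ⇒ past full, so θ = 360° − 76.1° = 283.9°.
At 360°/29.530 d per day, 283.9° corresponds to 23.29 days.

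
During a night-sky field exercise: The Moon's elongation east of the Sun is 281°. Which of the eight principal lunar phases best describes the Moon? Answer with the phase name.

The last quarter sector spans roughly 248°–292°; 281° falls inside it.

last quarter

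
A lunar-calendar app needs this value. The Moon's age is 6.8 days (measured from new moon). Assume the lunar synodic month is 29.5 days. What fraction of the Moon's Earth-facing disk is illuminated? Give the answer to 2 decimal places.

Elongation θ = 360° × 6.8/29.5 ≈ 83.0°.
With cos θ = 0.122, the lit fraction is (1 − 0.122)/2 ≈ 0.439.

0.44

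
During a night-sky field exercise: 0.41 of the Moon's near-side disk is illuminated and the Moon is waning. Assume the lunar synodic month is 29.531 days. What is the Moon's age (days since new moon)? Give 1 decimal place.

23.0 days

Invert f = (1 − cos θ)/2 to get cos θ = 1 − 2(0.41) = 0.180, hence θ₀ = arccos 0.180 = 79.6°.
A waning Moon lies in 180°–360°, so θ = 360° − 79.6° = 280.4°.
At 360°/29.531 d per day, 280.4° corresponds to 23.00 days.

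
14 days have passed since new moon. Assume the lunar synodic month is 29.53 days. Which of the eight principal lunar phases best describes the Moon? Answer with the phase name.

θ ≈ 360° × 14/29.53 = 171°, which falls in the full moon sector.

full moon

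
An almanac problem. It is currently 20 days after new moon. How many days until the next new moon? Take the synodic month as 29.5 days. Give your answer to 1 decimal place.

9.5 days

One full lunation from the last new moon is 29.5 d; remaining = 29.5 − 20 = 9.500 d.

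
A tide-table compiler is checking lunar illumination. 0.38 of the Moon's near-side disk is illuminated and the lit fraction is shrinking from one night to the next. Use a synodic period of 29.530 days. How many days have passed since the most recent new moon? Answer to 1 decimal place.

Invert f = (1 − cos θ)/2 to get cos θ = 1 − 2(0.38) = 0.240, hence θ₀ = arccos 0.240 = 76.1°.
Waning ⇒ past full, so θ = 360° − 76.1° = 283.9°.
That fraction of the synodic month is 283.9/360 × 29.530 d ≈ 23.29 d.

23.3 days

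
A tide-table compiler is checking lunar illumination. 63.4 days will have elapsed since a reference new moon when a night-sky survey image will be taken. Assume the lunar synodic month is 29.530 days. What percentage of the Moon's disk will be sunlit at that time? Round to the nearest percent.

20%

63.4 d spans 2 complete synodic months (2 × 29.530 = 59.06 d) plus 4.34 d.
Elongation θ = 360° × 4.34/29.530 ≈ 52.9°.
With cos θ = 0.603, the lit fraction is (1 − 0.603)/2 ≈ 0.198, so 20%.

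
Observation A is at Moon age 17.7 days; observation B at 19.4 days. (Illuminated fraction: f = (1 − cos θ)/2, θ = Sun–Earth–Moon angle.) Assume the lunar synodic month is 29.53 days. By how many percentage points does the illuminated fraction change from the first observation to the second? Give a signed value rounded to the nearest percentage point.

-13 pp

First observation: θ = 360°·17.7/29.53 = 215.8°, so f = 0.906.
Second observation: θ = 236.5°, f = 0.776.
Δf = 0.776 − 0.906 = -0.130, i.e. -13 pp.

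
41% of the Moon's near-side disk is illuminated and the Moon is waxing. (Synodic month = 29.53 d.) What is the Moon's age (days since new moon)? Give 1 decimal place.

From f = (1 − cos θ)/2: cos θ = 1 − 2×0.41 = 0.180; arccos → 79.6°.
Waxing ⇒ before full, so θ = 79.6°.
At 360°/29.53 d per day, 79.6° corresponds to 6.53 days.

6.5 days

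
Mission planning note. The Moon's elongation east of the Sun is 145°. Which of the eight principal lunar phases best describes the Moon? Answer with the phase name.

145° lies in the waxing gibbous sector of the 8-phase cycle.

waxing gibbous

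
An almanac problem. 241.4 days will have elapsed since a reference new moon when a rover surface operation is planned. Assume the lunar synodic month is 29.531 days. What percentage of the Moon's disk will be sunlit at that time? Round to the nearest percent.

27%

Reduce mod P: 241.4 − 8×29.531 = 5.15 d into the current lunation.
Phase angle: θ = 360°·(5.15 d)/(29.531 d) = 62.8°.
cos 62.8° = 0.457, so f = (1 − 0.457)/2 = 0.271, so 27%.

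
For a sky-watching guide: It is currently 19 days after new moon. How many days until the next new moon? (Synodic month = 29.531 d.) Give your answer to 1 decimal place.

10.5 days

The next new moon completes the synodic month: 29.531 − 19 = 10.531 days.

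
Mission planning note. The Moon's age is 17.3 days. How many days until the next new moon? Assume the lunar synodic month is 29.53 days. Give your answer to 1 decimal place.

12.2 days

One full lunation from the last new moon is 29.53 d; remaining = 29.53 − 17.3 = 12.230 d.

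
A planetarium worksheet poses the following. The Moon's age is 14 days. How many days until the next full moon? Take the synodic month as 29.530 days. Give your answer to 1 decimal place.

0.8 days

Full moon occurs at elongation 180°, i.e. at age 29.530 × 180/360 = 14.765 d.
So 0.765 days remain (14.765 − 14).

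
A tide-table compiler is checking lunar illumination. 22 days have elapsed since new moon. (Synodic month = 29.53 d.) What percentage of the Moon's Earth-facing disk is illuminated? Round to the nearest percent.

52%

The Moon has covered 22/29.53 of its cycle, so θ ≈ 360° × 22/29.53 = 268.2°.
cos 268.2° = (-0.031), so f = (1 − (-0.031))/2 = 0.516, so 52%.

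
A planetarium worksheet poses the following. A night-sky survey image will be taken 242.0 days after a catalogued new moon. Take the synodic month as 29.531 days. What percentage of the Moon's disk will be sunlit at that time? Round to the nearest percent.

Reduce mod P: 242.0 − 8×29.531 = 5.75 d into the current lunation.
Elongation θ = 360° × 5.75/29.531 ≈ 70.1°.
cos 70.1° = 0.340, so f = (1 − 0.340)/2 = 0.330, so 33%.

33%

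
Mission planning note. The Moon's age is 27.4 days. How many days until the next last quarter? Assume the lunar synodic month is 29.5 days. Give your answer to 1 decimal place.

Last quarter occurs at elongation 270°, i.e. at age 29.5 × 270/360 = 22.125 d.
Already past this cycle's last quarter; the next is at 22.125 + 29.5 = 51.625 d, so 51.625 − 27.4 = 24.225 days.

24.2 days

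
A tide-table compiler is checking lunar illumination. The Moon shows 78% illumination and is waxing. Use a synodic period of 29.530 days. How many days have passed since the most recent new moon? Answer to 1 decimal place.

Invert f = (1 − cos θ)/2 to get cos θ = 1 − 2(0.78) = -0.560, hence θ₀ = arccos -0.560 = 124.1°.
Waxing ⇒ before full, so θ = 124.1°.
At 360°/29.530 d per day, 124.1° corresponds to 10.18 days.

10.2 days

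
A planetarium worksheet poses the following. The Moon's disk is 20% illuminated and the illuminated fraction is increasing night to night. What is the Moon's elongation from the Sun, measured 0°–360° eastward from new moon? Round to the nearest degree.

From f = (1 − cos θ)/2: cos θ = 1 − 2×0.20 = 0.600; arccos → 53.1°.
Waxing ⇒ before full, so θ = 53.1°.

53°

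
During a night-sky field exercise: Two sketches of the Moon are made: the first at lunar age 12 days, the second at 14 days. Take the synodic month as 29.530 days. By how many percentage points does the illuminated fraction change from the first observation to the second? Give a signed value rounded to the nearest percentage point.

θ₁ = 360° × 12/29.530 = 146.3°, f₁ = (1 − cos θ₁)/2 = 0.916.
θ₂ = 360° × 14/29.530 = 170.7°, f₂ = (1 − cos θ₂)/2 = 0.993.
Change = f₂ − f₁ = +0.077 → +8 percentage points.

+8 percentage points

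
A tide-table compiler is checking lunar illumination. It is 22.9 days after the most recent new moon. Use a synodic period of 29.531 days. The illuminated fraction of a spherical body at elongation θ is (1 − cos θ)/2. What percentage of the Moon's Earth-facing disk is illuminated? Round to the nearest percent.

Elongation θ = 360° × 22.9/29.531 ≈ 279.2°.
Illuminated fraction = (1 − cos 279.2°)/2 = (1 − 0.159)/2 ≈ 0.420, so 42%.

42%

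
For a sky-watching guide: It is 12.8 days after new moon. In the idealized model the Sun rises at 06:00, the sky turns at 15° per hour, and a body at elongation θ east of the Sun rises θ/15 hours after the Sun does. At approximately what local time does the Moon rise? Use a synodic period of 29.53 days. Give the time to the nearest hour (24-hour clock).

The Moon has covered 12.8/29.53 of its cycle, so θ ≈ 360° × 12.8/29.53 = 156.0°.
The Moon trails the Sun by θ/15 = 156.0/15 ≈ 10.40 hours.
06:00 + 10.40 h ≈ 16:24 → 16:00 to the nearest hour.

16:00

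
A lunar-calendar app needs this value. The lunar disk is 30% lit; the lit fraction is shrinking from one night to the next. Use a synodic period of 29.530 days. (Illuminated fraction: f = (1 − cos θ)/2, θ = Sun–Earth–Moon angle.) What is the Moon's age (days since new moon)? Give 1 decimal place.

Invert f = (1 − cos θ)/2 to get cos θ = 1 − 2(0.30) = 0.400, hence θ₀ = arccos 0.400 = 66.4°.
Since the Moon is past full (waning), take the reflex angle: θ = 360° − 66.4° = 293.6°.
That fraction of the synodic month is 293.6/360 × 29.530 d ≈ 24.08 d.

24.1 days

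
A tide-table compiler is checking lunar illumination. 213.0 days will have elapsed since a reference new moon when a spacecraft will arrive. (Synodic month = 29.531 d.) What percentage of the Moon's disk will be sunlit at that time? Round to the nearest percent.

Reduce mod P: 213.0 − 7×29.531 = 6.28 d into the current lunation.
Elongation θ = 360° × 6.28/29.531 ≈ 76.6°.
Illuminated fraction = (1 − cos 76.6°)/2 = (1 − 0.232)/2 ≈ 0.384, so 38%.

38%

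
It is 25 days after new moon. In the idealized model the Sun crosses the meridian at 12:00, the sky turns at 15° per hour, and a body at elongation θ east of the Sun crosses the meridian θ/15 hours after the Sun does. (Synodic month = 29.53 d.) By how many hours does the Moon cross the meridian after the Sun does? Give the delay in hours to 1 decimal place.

20.3 h

Elongation θ = 360° × 25/29.53 ≈ 304.8°.
Delay after the Sun = 304.8° / (15°/h) ≈ 20.32 h.
So the Moon crosses the meridian 20.32 h after the Sun.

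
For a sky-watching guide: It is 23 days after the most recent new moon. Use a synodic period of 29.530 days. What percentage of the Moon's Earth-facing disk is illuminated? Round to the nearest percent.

41%

The Moon has covered 23/29.530 of its cycle, so θ ≈ 360° × 23/29.530 = 280.4°.
With cos θ = 0.180, the lit fraction is (1 − 0.180)/2 ≈ 0.410, so 41%.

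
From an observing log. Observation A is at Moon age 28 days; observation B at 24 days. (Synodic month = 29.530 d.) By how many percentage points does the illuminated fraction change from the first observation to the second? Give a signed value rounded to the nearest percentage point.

+28 percentage points

θ₁ = 360° × 28/29.530 = 341.3°, f₁ = (1 − cos θ₁)/2 = 0.026.
θ₂ = 360° × 24/29.530 = 292.6°, f₂ = (1 − cos θ₂)/2 = 0.308.
Change = f₂ − f₁ = +0.282 → +28 percentage points.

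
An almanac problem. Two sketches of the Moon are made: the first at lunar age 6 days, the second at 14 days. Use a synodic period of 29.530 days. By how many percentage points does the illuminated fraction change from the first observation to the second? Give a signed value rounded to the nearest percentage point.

θ₁ = 360° × 6/29.530 = 73.1°, f₁ = (1 − cos θ₁)/2 = 0.355.
θ₂ = 360° × 14/29.530 = 170.7°, f₂ = (1 − cos θ₂)/2 = 0.993.
Change = f₂ − f₁ = +0.638 → +64 percentage points.

+64 percentage points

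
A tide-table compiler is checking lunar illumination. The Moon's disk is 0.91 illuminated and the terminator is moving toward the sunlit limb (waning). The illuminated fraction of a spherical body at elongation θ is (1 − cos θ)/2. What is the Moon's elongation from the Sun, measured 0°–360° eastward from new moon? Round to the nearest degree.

215°

cos θ = 1 − 2f = -0.820, giving a principal value of 145.1°.
Since the Moon is past full (waning), take the reflex angle: θ = 360° − 145.1° = 214.9°.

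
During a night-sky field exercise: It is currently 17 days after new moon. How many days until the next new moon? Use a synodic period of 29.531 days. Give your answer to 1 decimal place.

12.5 days

One full lunation from the last new moon is 29.531 d; remaining = 29.531 − 17 = 12.531 d.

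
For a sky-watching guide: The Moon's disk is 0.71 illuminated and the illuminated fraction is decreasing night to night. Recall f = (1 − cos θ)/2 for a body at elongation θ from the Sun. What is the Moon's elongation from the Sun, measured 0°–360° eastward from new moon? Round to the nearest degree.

From f = (1 − cos θ)/2: cos θ = 1 − 2×0.71 = -0.420; arccos → 114.8°.
Since the Moon is past full (waning), take the reflex angle: θ = 360° − 114.8° = 245.2°.

245°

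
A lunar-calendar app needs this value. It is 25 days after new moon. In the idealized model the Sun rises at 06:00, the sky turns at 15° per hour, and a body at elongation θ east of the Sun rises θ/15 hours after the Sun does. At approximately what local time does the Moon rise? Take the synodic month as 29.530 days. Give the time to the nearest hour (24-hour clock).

02:00

Phase angle: θ = 360°·(25 d)/(29.530 d) = 304.8°.
The Moon trails the Sun by θ/15 = 304.8/15 ≈ 20.32 hours.
06:00 + 20.32 h ≈ 02:19 → 02:00 to the nearest hour.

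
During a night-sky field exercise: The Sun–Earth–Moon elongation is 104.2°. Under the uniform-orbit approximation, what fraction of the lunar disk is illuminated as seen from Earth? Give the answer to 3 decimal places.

0.623

f = (1 − cos 104.2°)/2 = (1 − (-0.245))/2 ≈ 0.623.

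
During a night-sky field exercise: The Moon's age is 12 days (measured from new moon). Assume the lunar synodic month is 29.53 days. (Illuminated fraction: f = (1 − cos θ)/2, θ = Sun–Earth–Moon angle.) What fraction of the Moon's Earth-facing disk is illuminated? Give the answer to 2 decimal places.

0.92

The Moon has covered 12/29.53 of its cycle, so θ ≈ 360° × 12/29.53 = 146.3°.
Illuminated fraction = (1 − cos 146.3°)/2 = (1 − (-0.832))/2 ≈ 0.916.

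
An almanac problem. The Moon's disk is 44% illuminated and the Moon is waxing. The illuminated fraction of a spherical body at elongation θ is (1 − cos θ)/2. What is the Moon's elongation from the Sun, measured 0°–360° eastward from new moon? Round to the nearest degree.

83°

cos θ = 1 − 2f = 0.120, giving a principal value of 83.1°.
Waxing ⇒ before full, so θ = 83.1°.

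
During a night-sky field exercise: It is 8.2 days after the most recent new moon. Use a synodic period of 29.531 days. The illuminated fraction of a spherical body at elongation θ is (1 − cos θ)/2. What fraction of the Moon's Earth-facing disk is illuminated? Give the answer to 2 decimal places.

Phase angle: θ = 360°·(8.2 d)/(29.531 d) = 100.0°.
With cos θ = (-0.173), the lit fraction is (1 − (-0.173))/2 ≈ 0.587.

0.59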